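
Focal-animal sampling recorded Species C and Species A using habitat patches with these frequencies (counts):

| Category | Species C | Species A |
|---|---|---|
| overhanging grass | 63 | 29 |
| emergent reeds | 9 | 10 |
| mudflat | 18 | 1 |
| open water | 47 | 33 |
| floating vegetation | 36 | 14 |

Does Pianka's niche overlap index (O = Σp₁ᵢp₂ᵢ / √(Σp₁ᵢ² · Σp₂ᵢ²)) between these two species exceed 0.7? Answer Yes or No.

Proportions for Species C (n=173): 63/173=0.3642, 9/173=0.0520, 18/173=0.1040, 47/173=0.2717, 36/173=0.2081
Proportions for Species A (n=87): 29/87=0.3333, 10/87=0.1149, 1/87=0.0115, 33/87=0.3793, 14/87=0.1609
Σ p₁ᵢp₂ᵢ = 0.121388 + 0.005975 + 0.001196 + 0.103056 + 0.033483 = 0.265098
Σp_1ᵢ² = 0.3642² + 0.0520² + 0.1040² + 0.2717² + 0.2081² = 0.132642 + 0.002704 + 0.010816 + 0.073821 + 0.043306 = 0.263289
Σp_2ᵢ² = 0.3333² + 0.1149² + 0.0115² + 0.3793² + 0.1609² = 0.111089 + 0.013202 + 0.000132 + 0.143868 + 0.025889 = 0.294180
O = 0.265098 / √(0.263289 × 0.294180) = 0.265098 / 0.2783062 = 0.9525
O = 0.9525 > 0.7 → Yes.

Yes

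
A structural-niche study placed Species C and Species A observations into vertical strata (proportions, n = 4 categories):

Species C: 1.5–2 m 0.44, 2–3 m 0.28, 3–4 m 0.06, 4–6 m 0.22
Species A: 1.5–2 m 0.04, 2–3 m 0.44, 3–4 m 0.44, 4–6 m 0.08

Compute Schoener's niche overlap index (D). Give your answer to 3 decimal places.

Σ|p₁ᵢ − p₂ᵢ| = 0.40 + 0.16 + 0.38 + 0.14 = 1.08
D = 1 − ½ × 1.08 = 1 − 0.540 = 0.46000

0.460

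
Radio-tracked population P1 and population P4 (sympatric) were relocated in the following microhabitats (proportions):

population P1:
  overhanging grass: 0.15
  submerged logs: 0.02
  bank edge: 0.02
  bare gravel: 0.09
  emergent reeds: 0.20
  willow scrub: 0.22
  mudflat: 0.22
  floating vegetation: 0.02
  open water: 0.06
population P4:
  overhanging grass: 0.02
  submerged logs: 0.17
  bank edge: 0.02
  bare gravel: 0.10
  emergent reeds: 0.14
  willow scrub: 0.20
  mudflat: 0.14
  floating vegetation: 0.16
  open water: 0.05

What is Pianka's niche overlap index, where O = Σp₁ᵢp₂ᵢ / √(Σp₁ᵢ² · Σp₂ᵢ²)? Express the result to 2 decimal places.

Σ p₁ᵢp₂ᵢ = 0.0030 + 0.0034 + 0.0004 + 0.0090 + 0.0280 + 0.0440 + 0.0308 + 0.0032 + 0.0030 = 0.1248
Σp_1ᵢ² = 0.15² + 0.02² + 0.02² + 0.09² + 0.20² + 0.22² + 0.22² + 0.02² + 0.06² = 0.0225 + 0.0004 + 0.0004 + 0.0081 + 0.0400 + 0.0484 + 0.0484 + 0.0004 + 0.0036 = 0.1722
Σp_2ᵢ² = 0.02² + 0.17² + 0.02² + 0.10² + 0.14² + 0.20² + 0.14² + 0.16² + 0.05² = 0.0004 + 0.0289 + 0.0004 + 0.0100 + 0.0196 + 0.0400 + 0.0196 + 0.0256 + 0.0025 = 0.1470
O = 0.1248 / √(0.1722 × 0.1470) = 0.1248 / 0.15910 = 0.7844

0.78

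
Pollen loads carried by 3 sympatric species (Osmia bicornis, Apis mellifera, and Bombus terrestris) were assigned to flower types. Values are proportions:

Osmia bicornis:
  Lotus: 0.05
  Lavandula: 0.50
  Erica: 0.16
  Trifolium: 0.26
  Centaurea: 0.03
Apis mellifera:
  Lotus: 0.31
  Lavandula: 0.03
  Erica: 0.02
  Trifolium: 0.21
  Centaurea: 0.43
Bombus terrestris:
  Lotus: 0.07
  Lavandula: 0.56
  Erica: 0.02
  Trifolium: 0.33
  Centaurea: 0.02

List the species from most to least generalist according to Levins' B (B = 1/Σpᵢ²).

Σp_bicoᵢ² = 0.05² + 0.50² + 0.16² + 0.26² + 0.03² = 0.0025 + 0.2500 + 0.0256 + 0.0676 + 0.0009 = 0.3466
B_bico = 1 / 0.3466 = 2.8852
Σp_mellᵢ² = 0.31² + 0.03² + 0.02² + 0.21² + 0.43² = 0.0961 + 0.0009 + 0.0004 + 0.0441 + 0.1849 = 0.3264
B_mell = 1 / 0.3264 = 3.0637
Σp_terrᵢ² = 0.07² + 0.56² + 0.02² + 0.33² + 0.02² = 0.0049 + 0.3136 + 0.0004 + 0.1089 + 0.0004 = 0.4282
B_terr = 1 / 0.4282 = 2.3354
Ranking by B (broadest → narrowest): Apis mellifera (3.06) > Osmia bicornis (2.89) > Bombus terrestris (2.34)

Apis mellifera > Osmia bicornis > Bombus terrestris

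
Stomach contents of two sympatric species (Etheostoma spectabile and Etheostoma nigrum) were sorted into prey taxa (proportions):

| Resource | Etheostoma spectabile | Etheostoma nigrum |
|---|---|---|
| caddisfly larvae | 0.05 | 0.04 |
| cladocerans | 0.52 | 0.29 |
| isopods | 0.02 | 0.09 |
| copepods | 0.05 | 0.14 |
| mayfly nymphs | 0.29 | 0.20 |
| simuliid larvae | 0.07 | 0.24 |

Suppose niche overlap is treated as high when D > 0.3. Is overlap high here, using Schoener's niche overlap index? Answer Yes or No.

Σ|p₁ᵢ − p₂ᵢ| = 0.01 + 0.23 + 0.07 + 0.09 + 0.09 + 0.17 = 0.66
D = 1 − ½ × 0.66 = 1 − 0.330 = 0.6700
D = 0.6700 > 0.3 → Yes.

Yes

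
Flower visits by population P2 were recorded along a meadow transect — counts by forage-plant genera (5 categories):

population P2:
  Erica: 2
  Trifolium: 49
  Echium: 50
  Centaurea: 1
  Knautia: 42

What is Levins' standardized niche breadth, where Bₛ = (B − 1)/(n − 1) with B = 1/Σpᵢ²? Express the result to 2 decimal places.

0.53

Proportions for population P2 (n=144): 2/144=0.0139, 49/144=0.3403, 50/144=0.3472, 1/144=0.0069, 42/144=0.2917
Σpᵢ² = 0.0139² + 0.3403² + 0.3472² + 0.0069² + 0.2917² = 0.000193 + 0.115804 + 0.120548 + 0.000048 + 0.085089 = 0.321682
B = 1 / 0.321682 = 3.1087
Bₛ = (B − 1)/(n − 1) = (3.1087 − 1)/(5 − 1) = 2.1087/4 = 0.5272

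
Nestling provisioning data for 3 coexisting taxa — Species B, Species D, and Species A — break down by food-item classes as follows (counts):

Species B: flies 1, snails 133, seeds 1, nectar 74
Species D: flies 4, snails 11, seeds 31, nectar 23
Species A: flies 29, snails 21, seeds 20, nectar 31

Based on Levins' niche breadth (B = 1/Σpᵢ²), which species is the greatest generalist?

Proportions for Species B (n=209): 1/209=0.0048, 133/209=0.6364, 1/209=0.0048, 74/209=0.3541
Proportions for Species D (n=69): 4/69=0.0580, 11/69=0.1594, 31/69=0.4493, 23/69=0.3333
Proportions for Species A (n=101): 29/101=0.2871, 21/101=0.2079, 20/101=0.1980, 31/101=0.3069
Σp_Bᵢ² = 0.0048² + 0.6364² + 0.0048² + 0.3541² = 0.000023 + 0.405005 + 0.000023 + 0.125387 = 0.530438
B_B = 1 / 0.530438 = 1.8852
Σp_Dᵢ² = 0.0580² + 0.1594² + 0.4493² + 0.3333² = 0.003364 + 0.025408 + 0.201870 + 0.111089 = 0.341731
B_D = 1 / 0.341731 = 2.9263
Σp_Aᵢ² = 0.2871² + 0.2079² + 0.1980² + 0.3069² = 0.082426 + 0.043222 + 0.039204 + 0.094188 = 0.259040
B_A = 1 / 0.259040 = 3.8604
Highest B → broadest niche (most generalist): Species A (B = 3.86).

Species A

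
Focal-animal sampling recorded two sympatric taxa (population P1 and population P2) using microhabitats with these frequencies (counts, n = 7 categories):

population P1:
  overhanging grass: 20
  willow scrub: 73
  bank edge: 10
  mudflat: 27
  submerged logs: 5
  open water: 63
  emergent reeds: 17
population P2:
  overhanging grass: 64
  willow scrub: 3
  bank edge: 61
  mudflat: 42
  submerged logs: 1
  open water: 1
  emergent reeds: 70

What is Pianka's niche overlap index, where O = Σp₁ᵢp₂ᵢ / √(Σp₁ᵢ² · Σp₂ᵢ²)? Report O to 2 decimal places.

0.36

Proportions for population P1 (n=215): 20/215=0.0930, 73/215=0.3395, 10/215=0.0465, 27/215=0.1256, 5/215=0.0233, 63/215=0.2930, 17/215=0.0791
Proportions for population P2 (n=242): 64/242=0.2645, 3/242=0.0124, 61/242=0.2521, 42/242=0.1736, 1/242=0.0041, 1/242=0.0041, 70/242=0.2893
Σ p₁ᵢp₂ᵢ = 0.024599 + 0.004210 + 0.011723 + 0.021804 + 0.000096 + 0.001201 + 0.022884 = 0.086517
Σp_1ᵢ² = 0.0930² + 0.3395² + 0.0465² + 0.1256² + 0.0233² + 0.2930² + 0.0791² = 0.008649 + 0.115260 + 0.002162 + 0.015775 + 0.000543 + 0.085849 + 0.006257 = 0.234495
Σp_2ᵢ² = 0.2645² + 0.0124² + 0.2521² + 0.1736² + 0.0041² + 0.0041² + 0.2893² = 0.069960 + 0.000154 + 0.063554 + 0.030137 + 0.000017 + 0.000017 + 0.083694 = 0.247533
O = 0.086517 / √(0.234495 × 0.247533) = 0.086517 / 0.2409258 = 0.3591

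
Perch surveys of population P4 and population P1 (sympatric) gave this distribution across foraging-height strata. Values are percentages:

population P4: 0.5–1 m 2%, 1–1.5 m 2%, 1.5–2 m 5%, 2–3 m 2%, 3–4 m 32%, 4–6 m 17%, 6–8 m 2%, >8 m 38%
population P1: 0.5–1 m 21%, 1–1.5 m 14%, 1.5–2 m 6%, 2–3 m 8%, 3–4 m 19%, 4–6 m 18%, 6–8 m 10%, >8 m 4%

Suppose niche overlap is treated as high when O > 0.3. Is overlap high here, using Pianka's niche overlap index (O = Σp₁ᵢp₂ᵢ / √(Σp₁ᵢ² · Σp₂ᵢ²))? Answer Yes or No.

Convert percentages to proportions (divide by 100).
Σ p₁ᵢp₂ᵢ = 0.0042 + 0.0028 + 0.0030 + 0.0016 + 0.0608 + 0.0306 + 0.0020 + 0.0152 = 0.1202
Σp_1ᵢ² = 0.02² + 0.02² + 0.05² + 0.02² + 0.32² + 0.17² + 0.02² + 0.38² = 0.0004 + 0.0004 + 0.0025 + 0.0004 + 0.1024 + 0.0289 + 0.0004 + 0.1444 = 0.2798
Σp_2ᵢ² = 0.21² + 0.14² + 0.06² + 0.08² + 0.19² + 0.18² + 0.10² + 0.04² = 0.0441 + 0.0196 + 0.0036 + 0.0064 + 0.0361 + 0.0324 + 0.0100 + 0.0016 = 0.1538
O = 0.1202 / √(0.2798 × 0.1538) = 0.1202 / 0.20744 = 0.5794
O = 0.5794 > 0.3 → Yes.

Yes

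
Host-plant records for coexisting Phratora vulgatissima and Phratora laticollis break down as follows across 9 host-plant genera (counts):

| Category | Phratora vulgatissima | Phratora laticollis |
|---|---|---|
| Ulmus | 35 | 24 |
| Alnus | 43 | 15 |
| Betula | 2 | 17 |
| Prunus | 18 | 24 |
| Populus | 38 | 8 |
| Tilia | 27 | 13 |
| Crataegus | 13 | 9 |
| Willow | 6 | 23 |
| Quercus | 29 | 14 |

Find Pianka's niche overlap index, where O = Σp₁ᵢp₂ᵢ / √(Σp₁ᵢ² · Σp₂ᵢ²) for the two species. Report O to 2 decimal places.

Proportions for Phratora vulgatissima (n=211): 35/211=0.1659, 43/211=0.2038, 2/211=0.0095, 18/211=0.0853, 38/211=0.1801, 27/211=0.1280, 13/211=0.0616, 6/211=0.0284, 29/211=0.1374
Proportions for Phratora laticollis (n=147): 24/147=0.1633, 15/147=0.1020, 17/147=0.1156, 24/147=0.1633, 8/147=0.0544, 13/147=0.0884, 9/147=0.0612, 23/147=0.1565, 14/147=0.0952
Σ p₁ᵢp₂ᵢ = 0.027091 + 0.020788 + 0.001098 + 0.013929 + 0.009797 + 0.011315 + 0.003770 + 0.004445 + 0.013080 = 0.105313
Σp_1ᵢ² = 0.1659² + 0.2038² + 0.0095² + 0.0853² + 0.1801² + 0.1280² + 0.0616² + 0.0284² + 0.1374² = 0.027523 + 0.041534 + 0.000090 + 0.007276 + 0.032436 + 0.016384 + 0.003795 + 0.000807 + 0.018879 = 0.148724
Σp_2ᵢ² = 0.1633² + 0.1020² + 0.1156² + 0.1633² + 0.0544² + 0.0884² + 0.0612² + 0.1565² + 0.0952² = 0.026667 + 0.010404 + 0.013363 + 0.026667 + 0.002959 + 0.007815 + 0.003745 + 0.024492 + 0.009063 = 0.125175
O = 0.105313 / √(0.148724 × 0.125175) = 0.105313 / 0.1364424 = 0.7718

0.77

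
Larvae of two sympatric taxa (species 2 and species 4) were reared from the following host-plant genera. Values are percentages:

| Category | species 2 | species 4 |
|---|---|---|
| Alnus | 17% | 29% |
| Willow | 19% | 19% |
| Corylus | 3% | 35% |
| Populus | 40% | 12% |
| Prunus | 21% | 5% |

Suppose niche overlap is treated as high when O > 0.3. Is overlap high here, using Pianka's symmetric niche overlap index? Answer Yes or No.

Convert percentages to proportions (divide by 100).
Σ p₁ᵢp₂ᵢ = 0.0493 + 0.0361 + 0.0105 + 0.0480 + 0.0105 = 0.1544
Σp_1ᵢ² = 0.17² + 0.19² + 0.03² + 0.40² + 0.21² = 0.0289 + 0.0361 + 0.0009 + 0.1600 + 0.0441 = 0.2700
Σp_2ᵢ² = 0.29² + 0.19² + 0.35² + 0.12² + 0.05² = 0.0841 + 0.0361 + 0.1225 + 0.0144 + 0.0025 = 0.2596
O = 0.1544 / √(0.2700 × 0.2596) = 0.1544 / 0.26475 = 0.5832
O = 0.5832 > 0.3 → Yes.

Yes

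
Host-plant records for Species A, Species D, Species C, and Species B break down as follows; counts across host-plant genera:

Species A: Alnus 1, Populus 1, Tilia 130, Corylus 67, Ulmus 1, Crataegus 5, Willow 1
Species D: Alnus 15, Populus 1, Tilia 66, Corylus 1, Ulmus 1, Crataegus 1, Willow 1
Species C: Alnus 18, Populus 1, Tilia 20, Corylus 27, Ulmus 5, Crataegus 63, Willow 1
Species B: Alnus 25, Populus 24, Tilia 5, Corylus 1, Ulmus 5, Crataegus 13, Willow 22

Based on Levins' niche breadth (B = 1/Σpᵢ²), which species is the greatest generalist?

Proportions for Species A (n=206): 1/206=0.0049, 1/206=0.0049, 130/206=0.6311, 67/206=0.3252, 1/206=0.0049, 5/206=0.0243, 1/206=0.0049
Proportions for Species D (n=86): 15/86=0.1744, 1/86=0.0116, 66/86=0.7674, 1/86=0.0116, 1/86=0.0116, 1/86=0.0116, 1/86=0.0116
Proportions for Species C (n=135): 18/135=0.1333, 1/135=0.0074, 20/135=0.1481, 27/135=0.2000, 5/135=0.0370, 63/135=0.4667, 1/135=0.0074
Proportions for Species B (n=95): 25/95=0.2632, 24/95=0.2526, 5/95=0.0526, 1/95=0.0105, 5/95=0.0526, 13/95=0.1368, 22/95=0.2316
Σp_Aᵢ² = 0.0049² + 0.0049² + 0.6311² + 0.3252² + 0.0049² + 0.0243² + 0.0049² = 0.000024 + 0.000024 + 0.398287 + 0.105755 + 0.000024 + 0.000590 + 0.000024 = 0.504728
B_A = 1 / 0.504728 = 1.9813
Σp_Dᵢ² = 0.1744² + 0.0116² + 0.7674² + 0.0116² + 0.0116² + 0.0116² + 0.0116² = 0.030415 + 0.000135 + 0.588903 + 0.000135 + 0.000135 + 0.000135 + 0.000135 = 0.619993
B_D = 1 / 0.619993 = 1.6129
Σp_Cᵢ² = 0.1333² + 0.0074² + 0.1481² + 0.2000² + 0.0370² + 0.4667² + 0.0074² = 0.017769 + 0.000055 + 0.021934 + 0.040000 + 0.001369 + 0.217809 + 0.000055 = 0.298991
B_C = 1 / 0.298991 = 3.3446
Σp_Bᵢ² = 0.2632² + 0.2526² + 0.0526² + 0.0105² + 0.0526² + 0.1368² + 0.2316² = 0.069274 + 0.063807 + 0.002767 + 0.000110 + 0.002767 + 0.018714 + 0.053639 = 0.211078
B_B = 1 / 0.211078 = 4.7376
Highest B → broadest niche (most generalist): Species B (B = 4.74).

Species B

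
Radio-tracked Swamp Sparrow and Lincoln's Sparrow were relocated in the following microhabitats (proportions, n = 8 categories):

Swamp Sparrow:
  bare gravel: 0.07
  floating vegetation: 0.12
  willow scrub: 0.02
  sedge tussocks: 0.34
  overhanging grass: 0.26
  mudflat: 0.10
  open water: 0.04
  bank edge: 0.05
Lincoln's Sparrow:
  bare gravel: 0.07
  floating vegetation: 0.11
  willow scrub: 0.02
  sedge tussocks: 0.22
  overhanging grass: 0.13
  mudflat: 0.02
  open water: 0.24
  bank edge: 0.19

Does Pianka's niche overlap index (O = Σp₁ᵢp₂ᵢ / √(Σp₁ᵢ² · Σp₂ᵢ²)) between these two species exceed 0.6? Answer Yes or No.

Yes

Σ p₁ᵢp₂ᵢ = 0.0049 + 0.0132 + 0.0004 + 0.0748 + 0.0338 + 0.0020 + 0.0096 + 0.0095 = 0.1482
Σp_1ᵢ² = 0.07² + 0.12² + 0.02² + 0.34² + 0.26² + 0.10² + 0.04² + 0.05² = 0.0049 + 0.0144 + 0.0004 + 0.1156 + 0.0676 + 0.0100 + 0.0016 + 0.0025 = 0.2170
Σp_2ᵢ² = 0.07² + 0.11² + 0.02² + 0.22² + 0.13² + 0.02² + 0.24² + 0.19² = 0.0049 + 0.0121 + 0.0004 + 0.0484 + 0.0169 + 0.0004 + 0.0576 + 0.0361 = 0.1768
O = 0.1482 / √(0.2170 × 0.1768) = 0.1482 / 0.19587 = 0.7566
O = 0.7566 > 0.6 → Yes.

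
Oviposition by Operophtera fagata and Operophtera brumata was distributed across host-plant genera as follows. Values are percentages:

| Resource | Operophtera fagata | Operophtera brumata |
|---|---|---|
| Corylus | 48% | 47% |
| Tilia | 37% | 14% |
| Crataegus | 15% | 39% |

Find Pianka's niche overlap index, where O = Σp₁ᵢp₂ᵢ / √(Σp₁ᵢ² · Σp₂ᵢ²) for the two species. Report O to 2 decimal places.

Convert percentages to proportions (divide by 100).
Σ p₁ᵢp₂ᵢ = 0.2256 + 0.0518 + 0.0585 = 0.3359
Σp_1ᵢ² = 0.48² + 0.37² + 0.15² = 0.2304 + 0.1369 + 0.0225 = 0.3898
Σp_2ᵢ² = 0.47² + 0.14² + 0.39² = 0.2209 + 0.0196 + 0.1521 = 0.3926
O = 0.3359 / √(0.3898 × 0.3926) = 0.3359 / 0.39120 = 0.8586

0.86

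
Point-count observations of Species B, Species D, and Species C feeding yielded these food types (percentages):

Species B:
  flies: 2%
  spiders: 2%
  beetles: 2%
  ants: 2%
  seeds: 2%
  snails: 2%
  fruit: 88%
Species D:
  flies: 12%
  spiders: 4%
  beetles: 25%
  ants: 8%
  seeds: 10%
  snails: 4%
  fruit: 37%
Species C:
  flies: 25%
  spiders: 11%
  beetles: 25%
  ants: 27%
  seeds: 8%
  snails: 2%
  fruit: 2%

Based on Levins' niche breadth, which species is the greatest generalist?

Convert percentages to proportions (divide by 100).
Σp_Bᵢ² = 0.02² + 0.02² + 0.02² + 0.02² + 0.02² + 0.02² + 0.88² = 0.0004 + 0.0004 + 0.0004 + 0.0004 + 0.0004 + 0.0004 + 0.7744 = 0.7768
B_B = 1 / 0.7768 = 1.2873
Σp_Dᵢ² = 0.12² + 0.04² + 0.25² + 0.08² + 0.10² + 0.04² + 0.37² = 0.0144 + 0.0016 + 0.0625 + 0.0064 + 0.0100 + 0.0016 + 0.1369 = 0.2334
B_D = 1 / 0.2334 = 4.2845
Σp_Cᵢ² = 0.25² + 0.11² + 0.25² + 0.27² + 0.08² + 0.02² + 0.02² = 0.0625 + 0.0121 + 0.0625 + 0.0729 + 0.0064 + 0.0004 + 0.0004 = 0.2172
B_C = 1 / 0.2172 = 4.6041
Highest B → broadest niche (most generalist): Species C (B = 4.60).

Species C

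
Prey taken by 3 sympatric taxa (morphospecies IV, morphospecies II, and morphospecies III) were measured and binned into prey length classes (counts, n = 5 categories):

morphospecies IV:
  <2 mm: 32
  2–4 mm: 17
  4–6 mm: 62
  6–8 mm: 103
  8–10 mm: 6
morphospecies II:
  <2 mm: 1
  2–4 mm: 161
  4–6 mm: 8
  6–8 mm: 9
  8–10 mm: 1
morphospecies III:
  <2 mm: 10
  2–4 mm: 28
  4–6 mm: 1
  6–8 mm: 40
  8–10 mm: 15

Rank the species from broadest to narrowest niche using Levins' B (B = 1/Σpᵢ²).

morphospecies III > morphospecies IV > morphospecies II

Proportions for morphospecies IV (n=220): 32/220=0.1455, 17/220=0.0773, 62/220=0.2818, 103/220=0.4682, 6/220=0.0273
Proportions for morphospecies II (n=180): 1/180=0.0056, 161/180=0.8944, 8/180=0.0444, 9/180=0.0500, 1/180=0.0056
Proportions for morphospecies III (n=94): 10/94=0.1064, 28/94=0.2979, 1/94=0.0106, 40/94=0.4255, 15/94=0.1596
Σp_IVᵢ² = 0.1455² + 0.0773² + 0.2818² + 0.4682² + 0.0273² = 0.021170 + 0.005975 + 0.079411 + 0.219211 + 0.000745 = 0.326512
B_IV = 1 / 0.326512 = 3.0627
Σp_IIᵢ² = 0.0056² + 0.8944² + 0.0444² + 0.0500² + 0.0056² = 0.000031 + 0.799951 + 0.001971 + 0.002500 + 0.000031 = 0.804484
B_II = 1 / 0.804484 = 1.2430
Σp_IIIᵢ² = 0.1064² + 0.2979² + 0.0106² + 0.4255² + 0.1596² = 0.011321 + 0.088744 + 0.000112 + 0.181050 + 0.025472 = 0.306699
B_III = 1 / 0.306699 = 3.2605
Ranking by B (broadest → narrowest): morphospecies III (3.26) > morphospecies IV (3.06) > morphospecies II (1.24)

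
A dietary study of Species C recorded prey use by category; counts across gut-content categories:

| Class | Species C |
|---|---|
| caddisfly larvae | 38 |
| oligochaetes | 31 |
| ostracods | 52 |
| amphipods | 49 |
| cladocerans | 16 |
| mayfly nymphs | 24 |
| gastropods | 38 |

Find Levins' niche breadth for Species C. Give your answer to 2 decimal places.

6.28

Proportions for Species C (n=248): 38/248=0.1532, 31/248=0.1250, 52/248=0.2097, 49/248=0.1976, 16/248=0.0645, 24/248=0.0968, 38/248=0.1532
Σpᵢ² = 0.1532² + 0.1250² + 0.2097² + 0.1976² + 0.0645² + 0.0968² + 0.1532² = 0.023470 + 0.015625 + 0.043974 + 0.039046 + 0.004160 + 0.009370 + 0.023470 = 0.159115
B = 1 / 0.159115 = 6.2848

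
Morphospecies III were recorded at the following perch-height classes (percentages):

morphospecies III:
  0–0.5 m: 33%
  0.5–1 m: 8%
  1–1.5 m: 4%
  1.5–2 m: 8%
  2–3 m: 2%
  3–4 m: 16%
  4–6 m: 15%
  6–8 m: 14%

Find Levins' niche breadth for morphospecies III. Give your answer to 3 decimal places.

5.225

Convert percentages to proportions (divide by 100).
Σpᵢ² = 0.33² + 0.08² + 0.04² + 0.08² + 0.02² + 0.16² + 0.15² + 0.14² = 0.1089 + 0.0064 + 0.0016 + 0.0064 + 0.0004 + 0.0256 + 0.0225 + 0.0196 = 0.1914
B = 1 / 0.1914 = 5.22466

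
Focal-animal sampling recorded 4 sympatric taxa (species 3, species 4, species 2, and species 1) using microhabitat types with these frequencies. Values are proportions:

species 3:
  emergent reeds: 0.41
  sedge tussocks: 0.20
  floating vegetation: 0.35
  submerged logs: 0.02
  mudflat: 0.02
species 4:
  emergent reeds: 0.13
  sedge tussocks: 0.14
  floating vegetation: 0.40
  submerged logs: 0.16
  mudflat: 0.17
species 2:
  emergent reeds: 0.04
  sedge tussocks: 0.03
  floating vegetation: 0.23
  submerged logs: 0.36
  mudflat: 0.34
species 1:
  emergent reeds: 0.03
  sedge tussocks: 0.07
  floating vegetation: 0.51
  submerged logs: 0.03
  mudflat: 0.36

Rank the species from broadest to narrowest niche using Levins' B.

species 4 > species 2 > species 3 > species 1

Σp_3ᵢ² = 0.41² + 0.20² + 0.35² + 0.02² + 0.02² = 0.1681 + 0.0400 + 0.1225 + 0.0004 + 0.0004 = 0.3314
B_3 = 1 / 0.3314 = 3.0175
Σp_4ᵢ² = 0.13² + 0.14² + 0.40² + 0.16² + 0.17² = 0.0169 + 0.0196 + 0.1600 + 0.0256 + 0.0289 = 0.2510
B_4 = 1 / 0.2510 = 3.9841
Σp_2ᵢ² = 0.04² + 0.03² + 0.23² + 0.36² + 0.34² = 0.0016 + 0.0009 + 0.0529 + 0.1296 + 0.1156 = 0.3006
B_2 = 1 / 0.3006 = 3.3267
Σp_1ᵢ² = 0.03² + 0.07² + 0.51² + 0.03² + 0.36² = 0.0009 + 0.0049 + 0.2601 + 0.0009 + 0.1296 = 0.3964
B_1 = 1 / 0.3964 = 2.5227
Ranking by B (broadest → narrowest): species 4 (3.98) > species 2 (3.33) > species 3 (3.02) > species 1 (2.52)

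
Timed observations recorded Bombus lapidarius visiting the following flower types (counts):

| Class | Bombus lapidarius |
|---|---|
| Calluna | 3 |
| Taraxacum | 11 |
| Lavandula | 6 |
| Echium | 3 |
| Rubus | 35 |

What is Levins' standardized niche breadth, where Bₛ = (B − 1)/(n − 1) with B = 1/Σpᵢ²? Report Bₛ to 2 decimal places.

0.35

Proportions for Bombus lapidarius (n=58): 3/58=0.0517, 11/58=0.1897, 6/58=0.1034, 3/58=0.0517, 35/58=0.6034
Σpᵢ² = 0.0517² + 0.1897² + 0.1034² + 0.0517² + 0.6034² = 0.002673 + 0.035986 + 0.010692 + 0.002673 + 0.364092 = 0.416116
B = 1 / 0.416116 = 2.4032
Bₛ = (B − 1)/(n − 1) = (2.4032 − 1)/(5 − 1) = 1.4032/4 = 0.3508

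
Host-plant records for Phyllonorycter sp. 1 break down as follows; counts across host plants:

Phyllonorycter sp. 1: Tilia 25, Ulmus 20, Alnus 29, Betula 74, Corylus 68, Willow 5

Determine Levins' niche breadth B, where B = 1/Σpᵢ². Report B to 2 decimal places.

Proportions for Phyllonorycter sp. 1 (n=221): 25/221=0.1131, 20/221=0.0905, 29/221=0.1312, 74/221=0.3348, 68/221=0.3077, 5/221=0.0226
Σpᵢ² = 0.1131² + 0.0905² + 0.1312² + 0.3348² + 0.3077² + 0.0226² = 0.012792 + 0.008190 + 0.017213 + 0.112091 + 0.094679 + 0.000511 = 0.245476
B = 1 / 0.245476 = 4.0737

4.07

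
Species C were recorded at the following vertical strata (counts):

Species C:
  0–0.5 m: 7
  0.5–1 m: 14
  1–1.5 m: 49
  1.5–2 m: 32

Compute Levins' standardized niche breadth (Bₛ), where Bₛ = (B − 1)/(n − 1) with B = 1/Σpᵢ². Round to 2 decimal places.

0.61

Proportions for Species C (n=102): 7/102=0.0686, 14/102=0.1373, 49/102=0.4804, 32/102=0.3137
Σpᵢ² = 0.0686² + 0.1373² + 0.4804² + 0.3137² = 0.004706 + 0.018851 + 0.230784 + 0.098408 = 0.352749
B = 1 / 0.352749 = 2.8349
Bₛ = (B − 1)/(n − 1) = (2.8349 − 1)/(4 − 1) = 1.8349/3 = 0.6116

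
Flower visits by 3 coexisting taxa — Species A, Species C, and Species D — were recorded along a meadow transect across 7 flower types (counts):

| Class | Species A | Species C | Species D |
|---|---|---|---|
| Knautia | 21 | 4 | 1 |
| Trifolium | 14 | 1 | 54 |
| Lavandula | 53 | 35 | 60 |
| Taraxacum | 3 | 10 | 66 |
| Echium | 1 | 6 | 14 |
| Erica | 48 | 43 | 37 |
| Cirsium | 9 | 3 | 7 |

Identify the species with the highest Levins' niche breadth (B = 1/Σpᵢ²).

Proportions for Species A (n=149): 21/149=0.1409, 14/149=0.0940, 53/149=0.3557, 3/149=0.0201, 1/149=0.0067, 48/149=0.3221, 9/149=0.0604
Proportions for Species C (n=102): 4/102=0.0392, 1/102=0.0098, 35/102=0.3431, 10/102=0.0980, 6/102=0.0588, 43/102=0.4216, 3/102=0.0294
Proportions for Species D (n=239): 1/239=0.0042, 54/239=0.2259, 60/239=0.2510, 66/239=0.2762, 14/239=0.0586, 37/239=0.1548, 7/239=0.0293
Σp_Aᵢ² = 0.1409² + 0.0940² + 0.3557² + 0.0201² + 0.0067² + 0.3221² + 0.0604² = 0.019853 + 0.008836 + 0.126522 + 0.000404 + 0.000045 + 0.103748 + 0.003648 = 0.263056
B_A = 1 / 0.263056 = 3.8015
Σp_Cᵢ² = 0.0392² + 0.0098² + 0.3431² + 0.0980² + 0.0588² + 0.4216² + 0.0294² = 0.001537 + 0.000096 + 0.117718 + 0.009604 + 0.003457 + 0.177747 + 0.000864 = 0.311023
B_C = 1 / 0.311023 = 3.2152
Σp_Dᵢ² = 0.0042² + 0.2259² + 0.2510² + 0.2762² + 0.0586² + 0.1548² + 0.0293² = 0.000018 + 0.051031 + 0.063001 + 0.076286 + 0.003434 + 0.023963 + 0.000858 = 0.218591
B_D = 1 / 0.218591 = 4.5748
Highest B → broadest niche (most generalist): Species D (B = 4.57).

Species D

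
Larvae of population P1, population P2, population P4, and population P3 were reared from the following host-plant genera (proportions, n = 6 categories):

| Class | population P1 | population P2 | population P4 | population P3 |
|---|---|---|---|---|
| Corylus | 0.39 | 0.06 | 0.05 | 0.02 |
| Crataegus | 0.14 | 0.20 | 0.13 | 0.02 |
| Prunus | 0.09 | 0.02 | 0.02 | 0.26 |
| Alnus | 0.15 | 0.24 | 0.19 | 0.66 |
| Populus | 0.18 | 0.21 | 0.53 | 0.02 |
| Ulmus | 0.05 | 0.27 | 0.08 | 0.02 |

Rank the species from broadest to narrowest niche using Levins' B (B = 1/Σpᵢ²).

Σp_P1ᵢ² = 0.39² + 0.14² + 0.09² + 0.15² + 0.18² + 0.05² = 0.1521 + 0.0196 + 0.0081 + 0.0225 + 0.0324 + 0.0025 = 0.2372
B_P1 = 1 / 0.2372 = 4.2159
Σp_P2ᵢ² = 0.06² + 0.20² + 0.02² + 0.24² + 0.21² + 0.27² = 0.0036 + 0.0400 + 0.0004 + 0.0576 + 0.0441 + 0.0729 = 0.2186
B_P2 = 1 / 0.2186 = 4.5746
Σp_P4ᵢ² = 0.05² + 0.13² + 0.02² + 0.19² + 0.53² + 0.08² = 0.0025 + 0.0169 + 0.0004 + 0.0361 + 0.2809 + 0.0064 = 0.3432
B_P4 = 1 / 0.3432 = 2.9138
Σp_P3ᵢ² = 0.02² + 0.02² + 0.26² + 0.66² + 0.02² + 0.02² = 0.0004 + 0.0004 + 0.0676 + 0.4356 + 0.0004 + 0.0004 = 0.5048
B_P3 = 1 / 0.5048 = 1.9810
Ranking by B (broadest → narrowest): population P2 (4.57) > population P1 (4.22) > population P4 (2.91) > population P3 (1.98)

population P2 > population P1 > population P4 > population P3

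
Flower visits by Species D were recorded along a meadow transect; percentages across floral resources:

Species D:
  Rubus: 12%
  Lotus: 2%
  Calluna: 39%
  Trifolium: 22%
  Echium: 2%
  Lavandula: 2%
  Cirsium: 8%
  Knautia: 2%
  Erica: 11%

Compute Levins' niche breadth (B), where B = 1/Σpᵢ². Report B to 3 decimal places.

4.255

Convert percentages to proportions (divide by 100).
Σpᵢ² = 0.12² + 0.02² + 0.39² + 0.22² + 0.02² + 0.02² + 0.08² + 0.02² + 0.11² = 0.0144 + 0.0004 + 0.1521 + 0.0484 + 0.0004 + 0.0004 + 0.0064 + 0.0004 + 0.0121 = 0.2350
B = 1 / 0.2350 = 4.25532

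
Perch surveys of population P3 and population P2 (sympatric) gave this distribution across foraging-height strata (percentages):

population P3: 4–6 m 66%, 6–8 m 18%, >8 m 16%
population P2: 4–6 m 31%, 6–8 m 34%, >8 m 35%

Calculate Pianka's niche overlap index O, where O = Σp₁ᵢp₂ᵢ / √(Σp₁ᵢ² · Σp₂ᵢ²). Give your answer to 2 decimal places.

Convert percentages to proportions (divide by 100).
Σ p₁ᵢp₂ᵢ = 0.2046 + 0.0612 + 0.0560 = 0.3218
Σp_1ᵢ² = 0.66² + 0.18² + 0.16² = 0.4356 + 0.0324 + 0.0256 = 0.4936
Σp_2ᵢ² = 0.31² + 0.34² + 0.35² = 0.0961 + 0.1156 + 0.1225 = 0.3342
O = 0.3218 / √(0.4936 × 0.3342) = 0.3218 / 0.40615 = 0.7923

0.79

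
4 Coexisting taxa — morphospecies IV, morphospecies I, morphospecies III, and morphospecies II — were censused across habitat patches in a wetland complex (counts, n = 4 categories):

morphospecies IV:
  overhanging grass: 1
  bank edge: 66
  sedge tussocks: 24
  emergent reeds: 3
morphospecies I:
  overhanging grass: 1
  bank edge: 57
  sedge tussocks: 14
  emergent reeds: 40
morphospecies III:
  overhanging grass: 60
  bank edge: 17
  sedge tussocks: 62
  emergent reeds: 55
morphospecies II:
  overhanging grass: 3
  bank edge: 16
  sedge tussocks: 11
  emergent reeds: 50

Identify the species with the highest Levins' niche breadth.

Proportions for morphospecies IV (n=94): 1/94=0.0106, 66/94=0.7021, 24/94=0.2553, 3/94=0.0319
Proportions for morphospecies I (n=112): 1/112=0.0089, 57/112=0.5089, 14/112=0.1250, 40/112=0.3571
Proportions for morphospecies III (n=194): 60/194=0.3093, 17/194=0.0876, 62/194=0.3196, 55/194=0.2835
Proportions for morphospecies II (n=80): 3/80=0.0375, 16/80=0.2000, 11/80=0.1375, 50/80=0.6250
Σp_IVᵢ² = 0.0106² + 0.7021² + 0.2553² + 0.0319² = 0.000112 + 0.492944 + 0.065178 + 0.001018 = 0.559252
B_IV = 1 / 0.559252 = 1.7881
Σp_Iᵢ² = 0.0089² + 0.5089² + 0.1250² + 0.3571² = 0.000079 + 0.258979 + 0.015625 + 0.127520 = 0.402203
B_I = 1 / 0.402203 = 2.4863
Σp_IIIᵢ² = 0.3093² + 0.0876² + 0.3196² + 0.2835² = 0.095666 + 0.007674 + 0.102144 + 0.080372 = 0.285856
B_III = 1 / 0.285856 = 3.4983
Σp_IIᵢ² = 0.0375² + 0.2000² + 0.1375² + 0.6250² = 0.001406 + 0.040000 + 0.018906 + 0.390625 = 0.450937
B_II = 1 / 0.450937 = 2.2176
Highest B → broadest niche (most generalist): morphospecies III (B = 3.50).

morphospecies III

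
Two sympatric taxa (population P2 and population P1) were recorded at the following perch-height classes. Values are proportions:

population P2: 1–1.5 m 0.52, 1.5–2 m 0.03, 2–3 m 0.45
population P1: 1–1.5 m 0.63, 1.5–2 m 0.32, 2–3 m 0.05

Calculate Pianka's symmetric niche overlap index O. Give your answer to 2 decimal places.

Σ p₁ᵢp₂ᵢ = 0.3276 + 0.0096 + 0.0225 = 0.3597
Σp_1ᵢ² = 0.52² + 0.03² + 0.45² = 0.2704 + 0.0009 + 0.2025 = 0.4738
Σp_2ᵢ² = 0.63² + 0.32² + 0.05² = 0.3969 + 0.1024 + 0.0025 = 0.5018
O = 0.3597 / √(0.4738 × 0.5018) = 0.3597 / 0.48760 = 0.7377

0.74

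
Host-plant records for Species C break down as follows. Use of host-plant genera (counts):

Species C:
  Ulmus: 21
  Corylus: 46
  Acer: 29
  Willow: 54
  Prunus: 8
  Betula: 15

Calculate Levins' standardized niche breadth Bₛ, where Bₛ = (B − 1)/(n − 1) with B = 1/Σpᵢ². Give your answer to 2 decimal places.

0.71

Proportions for Species C (n=173): 21/173=0.1214, 46/173=0.2659, 29/173=0.1676, 54/173=0.3121, 8/173=0.0462, 15/173=0.0867
Σpᵢ² = 0.1214² + 0.2659² + 0.1676² + 0.3121² + 0.0462² + 0.0867² = 0.014738 + 0.070703 + 0.028090 + 0.097406 + 0.002134 + 0.007517 = 0.220588
B = 1 / 0.220588 = 4.5333
Bₛ = (B − 1)/(n − 1) = (4.5333 − 1)/(6 − 1) = 3.5333/5 = 0.7067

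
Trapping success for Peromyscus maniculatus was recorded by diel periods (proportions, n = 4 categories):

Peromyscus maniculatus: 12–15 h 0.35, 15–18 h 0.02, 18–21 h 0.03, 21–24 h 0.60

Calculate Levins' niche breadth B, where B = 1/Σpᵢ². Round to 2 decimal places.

Σpᵢ² = 0.35² + 0.02² + 0.03² + 0.60² = 0.1225 + 0.0004 + 0.0009 + 0.3600 = 0.4838
B = 1 / 0.4838 = 2.0670

2.07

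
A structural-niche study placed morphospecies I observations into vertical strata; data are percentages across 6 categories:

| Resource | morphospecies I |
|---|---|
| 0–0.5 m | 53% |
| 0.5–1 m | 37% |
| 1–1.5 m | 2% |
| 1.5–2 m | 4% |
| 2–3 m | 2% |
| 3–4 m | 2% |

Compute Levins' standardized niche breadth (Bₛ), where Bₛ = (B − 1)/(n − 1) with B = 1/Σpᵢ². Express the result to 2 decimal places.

Convert percentages to proportions (divide by 100).
Σpᵢ² = 0.53² + 0.37² + 0.02² + 0.04² + 0.02² + 0.02² = 0.2809 + 0.1369 + 0.0004 + 0.0016 + 0.0004 + 0.0004 = 0.4206
B = 1 / 0.4206 = 2.3776
Bₛ = (B − 1)/(n − 1) = (2.3776 − 1)/(6 − 1) = 1.3776/5 = 0.2755

0.28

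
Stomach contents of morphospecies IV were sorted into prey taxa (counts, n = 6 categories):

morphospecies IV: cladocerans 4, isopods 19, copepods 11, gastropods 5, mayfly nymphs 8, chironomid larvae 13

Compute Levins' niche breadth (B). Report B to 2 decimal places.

Proportions for morphospecies IV (n=60): 4/60=0.0667, 19/60=0.3167, 11/60=0.1833, 5/60=0.0833, 8/60=0.1333, 13/60=0.2167
Σpᵢ² = 0.0667² + 0.3167² + 0.1833² + 0.0833² + 0.1333² + 0.2167² = 0.004449 + 0.100299 + 0.033599 + 0.006939 + 0.017769 + 0.046959 = 0.210014
B = 1 / 0.210014 = 4.7616

4.76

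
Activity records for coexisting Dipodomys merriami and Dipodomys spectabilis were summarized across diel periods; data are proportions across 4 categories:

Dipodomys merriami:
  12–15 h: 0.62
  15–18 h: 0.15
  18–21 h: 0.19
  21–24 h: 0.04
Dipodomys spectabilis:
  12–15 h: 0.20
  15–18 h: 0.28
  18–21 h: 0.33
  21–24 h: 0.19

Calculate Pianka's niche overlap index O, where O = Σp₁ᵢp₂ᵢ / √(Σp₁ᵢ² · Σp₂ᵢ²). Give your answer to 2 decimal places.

0.69

Σ p₁ᵢp₂ᵢ = 0.1240 + 0.0420 + 0.0627 + 0.0076 = 0.2363
Σp_1ᵢ² = 0.62² + 0.15² + 0.19² + 0.04² = 0.3844 + 0.0225 + 0.0361 + 0.0016 = 0.4446
Σp_2ᵢ² = 0.20² + 0.28² + 0.33² + 0.19² = 0.0400 + 0.0784 + 0.1089 + 0.0361 = 0.2634
O = 0.2363 / √(0.4446 × 0.2634) = 0.2363 / 0.34221 = 0.6905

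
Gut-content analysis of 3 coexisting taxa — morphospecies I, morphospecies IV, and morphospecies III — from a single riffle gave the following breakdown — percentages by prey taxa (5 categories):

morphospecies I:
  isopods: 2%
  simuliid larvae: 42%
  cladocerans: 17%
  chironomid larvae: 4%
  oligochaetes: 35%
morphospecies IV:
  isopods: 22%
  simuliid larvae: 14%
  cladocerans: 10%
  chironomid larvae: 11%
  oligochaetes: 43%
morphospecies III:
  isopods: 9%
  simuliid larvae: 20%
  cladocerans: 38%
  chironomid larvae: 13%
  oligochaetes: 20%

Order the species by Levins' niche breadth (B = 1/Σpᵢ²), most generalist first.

Convert percentages to proportions (divide by 100).
Σp_Iᵢ² = 0.02² + 0.42² + 0.17² + 0.04² + 0.35² = 0.0004 + 0.1764 + 0.0289 + 0.0016 + 0.1225 = 0.3298
B_I = 1 / 0.3298 = 3.0321
Σp_IVᵢ² = 0.22² + 0.14² + 0.10² + 0.11² + 0.43² = 0.0484 + 0.0196 + 0.0100 + 0.0121 + 0.1849 = 0.2750
B_IV = 1 / 0.2750 = 3.6364
Σp_IIIᵢ² = 0.09² + 0.20² + 0.38² + 0.13² + 0.20² = 0.0081 + 0.0400 + 0.1444 + 0.0169 + 0.0400 = 0.2494
B_III = 1 / 0.2494 = 4.0096
Ranking by B (broadest → narrowest): morphospecies III (4.01) > morphospecies IV (3.64) > morphospecies I (3.03)

morphospecies III > morphospecies IV > morphospecies I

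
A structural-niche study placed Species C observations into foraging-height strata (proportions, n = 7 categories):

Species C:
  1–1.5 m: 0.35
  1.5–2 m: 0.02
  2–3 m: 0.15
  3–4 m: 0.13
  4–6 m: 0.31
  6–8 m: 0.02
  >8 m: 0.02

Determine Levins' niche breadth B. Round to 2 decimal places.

Σpᵢ² = 0.35² + 0.02² + 0.15² + 0.13² + 0.31² + 0.02² + 0.02² = 0.1225 + 0.0004 + 0.0225 + 0.0169 + 0.0961 + 0.0004 + 0.0004 = 0.2592
B = 1 / 0.2592 = 3.8580

3.86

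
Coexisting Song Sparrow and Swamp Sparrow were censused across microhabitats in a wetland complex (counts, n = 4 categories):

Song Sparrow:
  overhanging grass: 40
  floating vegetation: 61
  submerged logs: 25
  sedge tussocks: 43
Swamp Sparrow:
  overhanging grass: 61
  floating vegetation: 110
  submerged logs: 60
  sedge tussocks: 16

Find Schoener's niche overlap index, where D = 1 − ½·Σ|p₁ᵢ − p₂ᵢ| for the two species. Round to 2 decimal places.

Proportions for Song Sparrow (n=169): 40/169=0.2367, 61/169=0.3609, 25/169=0.1479, 43/169=0.2544
Proportions for Swamp Sparrow (n=247): 61/247=0.2470, 110/247=0.4453, 60/247=0.2429, 16/247=0.0648
Σ|p₁ᵢ − p₂ᵢ| = 0.0103 + 0.0844 + 0.0950 + 0.1896 = 0.3793
D = 1 − ½ × 0.3793 = 1 − 0.18965 = 0.81035

0.81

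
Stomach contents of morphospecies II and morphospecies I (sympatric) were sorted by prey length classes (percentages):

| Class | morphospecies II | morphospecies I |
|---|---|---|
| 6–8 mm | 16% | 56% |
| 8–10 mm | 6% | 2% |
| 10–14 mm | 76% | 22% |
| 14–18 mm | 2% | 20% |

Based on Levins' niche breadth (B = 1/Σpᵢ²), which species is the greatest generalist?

morphospecies I

Convert percentages to proportions (divide by 100).
Σp_IIᵢ² = 0.16² + 0.06² + 0.76² + 0.02² = 0.0256 + 0.0036 + 0.5776 + 0.0004 = 0.6072
B_II = 1 / 0.6072 = 1.6469
Σp_Iᵢ² = 0.56² + 0.02² + 0.22² + 0.20² = 0.3136 + 0.0004 + 0.0484 + 0.0400 = 0.4024
B_I = 1 / 0.4024 = 2.4851
Highest B → broadest niche (most generalist): morphospecies I (B = 2.49).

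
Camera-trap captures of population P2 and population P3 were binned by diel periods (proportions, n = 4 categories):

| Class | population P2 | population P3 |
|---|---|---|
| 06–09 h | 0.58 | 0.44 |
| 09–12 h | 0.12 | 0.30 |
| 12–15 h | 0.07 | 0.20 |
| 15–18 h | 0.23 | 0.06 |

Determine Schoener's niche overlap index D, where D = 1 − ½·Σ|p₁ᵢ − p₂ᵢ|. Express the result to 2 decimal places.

Σ|p₁ᵢ − p₂ᵢ| = 0.14 + 0.18 + 0.13 + 0.17 = 0.62
D = 1 − ½ × 0.62 = 1 − 0.310 = 0.6900

0.69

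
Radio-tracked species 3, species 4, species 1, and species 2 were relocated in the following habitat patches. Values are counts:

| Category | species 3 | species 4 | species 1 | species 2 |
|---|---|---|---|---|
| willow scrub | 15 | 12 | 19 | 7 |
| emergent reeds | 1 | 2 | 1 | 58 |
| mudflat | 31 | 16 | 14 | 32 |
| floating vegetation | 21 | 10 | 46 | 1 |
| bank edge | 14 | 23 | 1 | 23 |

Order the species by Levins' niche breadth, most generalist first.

species 4 > species 3 > species 2 > species 1

Proportions for species 3 (n=82): 15/82=0.1829, 1/82=0.0122, 31/82=0.3780, 21/82=0.2561, 14/82=0.1707
Proportions for species 4 (n=63): 12/63=0.1905, 2/63=0.0317, 16/63=0.2540, 10/63=0.1587, 23/63=0.3651
Proportions for species 1 (n=81): 19/81=0.2346, 1/81=0.0123, 14/81=0.1728, 46/81=0.5679, 1/81=0.0123
Proportions for species 2 (n=121): 7/121=0.0579, 58/121=0.4793, 32/121=0.2645, 1/121=0.0083, 23/121=0.1901
Σp_3ᵢ² = 0.1829² + 0.0122² + 0.3780² + 0.2561² + 0.1707² = 0.033452 + 0.000149 + 0.142884 + 0.065587 + 0.029138 = 0.271210
B_3 = 1 / 0.271210 = 3.6872
Σp_4ᵢ² = 0.1905² + 0.0317² + 0.2540² + 0.1587² + 0.3651² = 0.036290 + 0.001005 + 0.064516 + 0.025186 + 0.133298 = 0.260295
B_4 = 1 / 0.260295 = 3.8418
Σp_1ᵢ² = 0.2346² + 0.0123² + 0.1728² + 0.5679² + 0.0123² = 0.055037 + 0.000151 + 0.029860 + 0.322510 + 0.000151 = 0.407709
B_1 = 1 / 0.407709 = 2.4527
Σp_2ᵢ² = 0.0579² + 0.4793² + 0.2645² + 0.0083² + 0.1901² = 0.003352 + 0.229728 + 0.069960 + 0.000069 + 0.036138 = 0.339247
B_2 = 1 / 0.339247 = 2.9477
Ranking by B (broadest → narrowest): species 4 (3.84) > species 3 (3.69) > species 2 (2.95) > species 1 (2.45)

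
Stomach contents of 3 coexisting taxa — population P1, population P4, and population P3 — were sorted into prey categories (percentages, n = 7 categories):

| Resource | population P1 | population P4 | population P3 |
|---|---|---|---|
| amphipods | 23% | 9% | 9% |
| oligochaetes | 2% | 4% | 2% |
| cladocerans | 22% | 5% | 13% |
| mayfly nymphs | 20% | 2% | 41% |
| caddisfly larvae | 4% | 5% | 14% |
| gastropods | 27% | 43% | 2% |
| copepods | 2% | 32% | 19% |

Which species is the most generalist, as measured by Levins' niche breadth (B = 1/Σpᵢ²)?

population P1

Convert percentages to proportions (divide by 100).
Σp_P1ᵢ² = 0.23² + 0.02² + 0.22² + 0.20² + 0.04² + 0.27² + 0.02² = 0.0529 + 0.0004 + 0.0484 + 0.0400 + 0.0016 + 0.0729 + 0.0004 = 0.2166
B_P1 = 1 / 0.2166 = 4.6168
Σp_P4ᵢ² = 0.09² + 0.04² + 0.05² + 0.02² + 0.05² + 0.43² + 0.32² = 0.0081 + 0.0016 + 0.0025 + 0.0004 + 0.0025 + 0.1849 + 0.1024 = 0.3024
B_P4 = 1 / 0.3024 = 3.3069
Σp_P3ᵢ² = 0.09² + 0.02² + 0.13² + 0.41² + 0.14² + 0.02² + 0.19² = 0.0081 + 0.0004 + 0.0169 + 0.1681 + 0.0196 + 0.0004 + 0.0361 = 0.2496
B_P3 = 1 / 0.2496 = 4.0064
Highest B → broadest niche (most generalist): population P1 (B = 4.62).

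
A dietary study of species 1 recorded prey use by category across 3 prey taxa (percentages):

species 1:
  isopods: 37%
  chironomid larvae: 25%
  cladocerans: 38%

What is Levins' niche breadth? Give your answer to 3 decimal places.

2.909

Convert percentages to proportions (divide by 100).
Σpᵢ² = 0.37² + 0.25² + 0.38² = 0.1369 + 0.0625 + 0.1444 = 0.3438
B = 1 / 0.3438 = 2.90867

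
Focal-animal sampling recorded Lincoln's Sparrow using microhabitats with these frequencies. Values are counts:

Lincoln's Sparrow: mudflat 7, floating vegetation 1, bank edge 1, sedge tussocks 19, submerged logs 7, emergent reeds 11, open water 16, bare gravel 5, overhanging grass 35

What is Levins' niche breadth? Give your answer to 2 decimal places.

Proportions for Lincoln's Sparrow (n=102): 7/102=0.0686, 1/102=0.0098, 1/102=0.0098, 19/102=0.1863, 7/102=0.0686, 11/102=0.1078, 16/102=0.1569, 5/102=0.0490, 35/102=0.3431
Σpᵢ² = 0.0686² + 0.0098² + 0.0098² + 0.1863² + 0.0686² + 0.1078² + 0.1569² + 0.0490² + 0.3431² = 0.004706 + 0.000096 + 0.000096 + 0.034708 + 0.004706 + 0.011621 + 0.024618 + 0.002401 + 0.117718 = 0.200670
B = 1 / 0.200670 = 4.9833

4.98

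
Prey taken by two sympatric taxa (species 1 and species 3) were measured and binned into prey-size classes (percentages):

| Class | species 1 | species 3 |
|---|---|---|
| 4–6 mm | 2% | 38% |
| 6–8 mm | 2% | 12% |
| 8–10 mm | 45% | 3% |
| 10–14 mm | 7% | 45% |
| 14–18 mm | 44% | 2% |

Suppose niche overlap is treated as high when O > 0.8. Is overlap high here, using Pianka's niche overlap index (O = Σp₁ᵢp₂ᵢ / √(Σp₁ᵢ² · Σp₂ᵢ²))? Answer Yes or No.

Convert percentages to proportions (divide by 100).
Σ p₁ᵢp₂ᵢ = 0.0076 + 0.0024 + 0.0135 + 0.0315 + 0.0088 = 0.0638
Σp_1ᵢ² = 0.02² + 0.02² + 0.45² + 0.07² + 0.44² = 0.0004 + 0.0004 + 0.2025 + 0.0049 + 0.1936 = 0.4018
Σp_2ᵢ² = 0.38² + 0.12² + 0.03² + 0.45² + 0.02² = 0.1444 + 0.0144 + 0.0009 + 0.2025 + 0.0004 = 0.3626
O = 0.0638 / √(0.4018 × 0.3626) = 0.0638 / 0.38170 = 0.1671
O = 0.1671 < 0.8 → No.

No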